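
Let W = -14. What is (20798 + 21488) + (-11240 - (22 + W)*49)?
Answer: 30654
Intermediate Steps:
(20798 + 21488) + (-11240 - (22 + W)*49) = (20798 + 21488) + (-11240 - (22 - 14)*49) = 42286 + (-11240 - 8*49) = 42286 + (-11240 - 1*392) = 42286 + (-11240 - 392) = 42286 - 11632 = 30654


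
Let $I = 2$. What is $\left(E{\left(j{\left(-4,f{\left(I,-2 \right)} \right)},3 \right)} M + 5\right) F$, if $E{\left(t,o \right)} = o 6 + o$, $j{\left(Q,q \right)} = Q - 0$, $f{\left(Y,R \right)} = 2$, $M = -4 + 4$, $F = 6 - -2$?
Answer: $40$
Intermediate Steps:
$F = 8$ ($F = 6 + 2 = 8$)
$M = 0$
$j{\left(Q,q \right)} = Q$ ($j{\left(Q,q \right)} = Q + 0 = Q$)
$E{\left(t,o \right)} = 7 o$ ($E{\left(t,o \right)} = 6 o + o = 7 o$)
$\left(E{\left(j{\left(-4,f{\left(I,-2 \right)} \right)},3 \right)} M + 5\right) F = \left(7 \cdot 3 \cdot 0 + 5\right) 8 = \left(21 \cdot 0 + 5\right) 8 = \left(0 + 5\right) 8 = 5 \cdot 8 = 40$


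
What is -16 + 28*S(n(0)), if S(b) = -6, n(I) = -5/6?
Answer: -184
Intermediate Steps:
n(I) = -5/6 (n(I) = -5*1/6 = -5/6)
-16 + 28*S(n(0)) = -16 + 28*(-6) = -16 - 168 = -184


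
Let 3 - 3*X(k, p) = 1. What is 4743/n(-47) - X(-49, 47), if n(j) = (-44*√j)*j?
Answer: -⅔ - 4743*I*√47/97196 ≈ -0.66667 - 0.33454*I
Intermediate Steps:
X(k, p) = ⅔ (X(k, p) = 1 - ⅓*1 = 1 - ⅓ = ⅔)
n(j) = -44*j^(3/2)
4743/n(-47) - X(-49, 47) = 4743/((-(-2068)*I*√47)) - 1*⅔ = 4743/((-(-2068)*I*√47)) - ⅔ = 4743/((2068*I*√47)) - ⅔ = 4743*(-I*√47/97196) - ⅔ = -4743*I*√47/97196 - ⅔ = -⅔ - 4743*I*√47/97196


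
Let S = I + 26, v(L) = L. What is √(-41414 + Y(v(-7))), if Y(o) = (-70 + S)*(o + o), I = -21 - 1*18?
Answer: 2*I*√10063 ≈ 200.63*I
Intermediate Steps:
I = -39 (I = -21 - 18 = -39)
S = -13 (S = -39 + 26 = -13)
Y(o) = -166*o (Y(o) = (-70 - 13)*(o + o) = -166*o)
√(-41414 + Y(v(-7))) = √(-41414 - 166*(-7)) = √(-41414 + 1162) = √(-40252) = 2*I*√10063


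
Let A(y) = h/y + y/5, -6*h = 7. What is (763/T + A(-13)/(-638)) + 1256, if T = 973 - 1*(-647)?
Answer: 383689747/305370 ≈ 1256.5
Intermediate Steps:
h = -7/6 (h = -1/6*7 = -7/6 ≈ -1.1667)
A(y) = -7/(6*y) + y/5
T = 1620 (T = 973 + 647 = 1620)
(763/T + A(-13)/(-638)) + 1256 = (763/1620 + (-7/6/(-13) + (1/5)*(-13))/(-638)) + 1256 = (763*(1/1620) + (-7/6*(-1/13) - 13/5)*(-1/638)) + 1256 = (763/1620 + (7/78 - 13/5)*(-1/638)) + 1256 = (763/1620 - 979/390*(-1/638)) + 1256 = (763/1620 + 89/22620) + 1256 = 145027/305370 + 1256 = 383689747/305370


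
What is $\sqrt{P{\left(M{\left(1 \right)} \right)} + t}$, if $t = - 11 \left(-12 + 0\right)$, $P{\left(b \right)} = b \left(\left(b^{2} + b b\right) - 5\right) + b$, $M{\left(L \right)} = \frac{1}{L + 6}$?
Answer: $\frac{\sqrt{315574}}{49} \approx 11.464$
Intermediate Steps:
$M{\left(L \right)} = \frac{1}{6 + L}$
$P{\left(b \right)} = b + b \left(-5 + 2 b^{2}\right)$ ($P{\left(b \right)} = b \left(\left(b^{2} + b^{2}\right) - 5\right) + b = b \left(2 b^{2} - 5\right) + b = b \left(-5 + 2 b^{2}\right) + b = b + b \left(-5 + 2 b^{2}\right)$)
$t = 132$ ($t = \left(-11\right) \left(-12\right) = 132$)
$\sqrt{P{\left(M{\left(1 \right)} \right)} + t} = \sqrt{\frac{2 \left(-2 + \left(\frac{1}{6 + 1}\right)^{2}\right)}{6 + 1} + 132} = \sqrt{\frac{2 \left(-2 + \left(\frac{1}{7}\right)^{2}\right)}{7} + 132} = \sqrt{2 \cdot \frac{1}{7} \left(-2 + \left(\frac{1}{7}\right)^{2}\right) + 132} = \sqrt{2 \cdot \frac{1}{7} \left(-2 + \frac{1}{49}\right) + 132} = \sqrt{2 \cdot \frac{1}{7} \left(- \frac{97}{49}\right) + 132} = \sqrt{- \frac{194}{343} + 132} = \sqrt{\frac{45082}{343}} = \frac{\sqrt{315574}}{49}$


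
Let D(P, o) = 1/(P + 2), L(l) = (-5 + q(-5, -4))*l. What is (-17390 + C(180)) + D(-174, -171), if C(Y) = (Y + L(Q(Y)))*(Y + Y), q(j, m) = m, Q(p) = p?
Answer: -92155881/172 ≈ -5.3579e+5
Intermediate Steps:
L(l) = -9*l (L(l) = (-5 - 4)*l = -9*l)
D(P, o) = 1/(2 + P)
C(Y) = -16*Y**2 (C(Y) = (Y - 9*Y)*(Y + Y) = (-8*Y)*(2*Y) = -16*Y**2)
(-17390 + C(180)) + D(-174, -171) = (-17390 - 16*180**2) + 1/(2 - 174) = (-17390 - 16*32400) + 1/(-172) = (-17390 - 518400) - 1/172 = -535790 - 1/172 = -92155881/172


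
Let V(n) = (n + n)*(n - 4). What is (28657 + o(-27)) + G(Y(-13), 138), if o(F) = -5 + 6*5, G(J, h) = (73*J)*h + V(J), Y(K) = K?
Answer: -101838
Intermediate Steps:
V(n) = 2*n*(-4 + n) (V(n) = (2*n)*(-4 + n) = 2*n*(-4 + n))
G(J, h) = 2*J*(-4 + J) + 73*J*h (G(J, h) = (73*J)*h + 2*J*(-4 + J) = 73*J*h + 2*J*(-4 + J) = 2*J*(-4 + J) + 73*J*h)
o(F) = 25 (o(F) = -5 + 30 = 25)
(28657 + o(-27)) + G(Y(-13), 138) = (28657 + 25) - 13*(-8 + 2*(-13) + 73*138) = 28682 - 13*(-8 - 26 + 10074) = 28682 - 13*10040 = 28682 - 130520 = -101838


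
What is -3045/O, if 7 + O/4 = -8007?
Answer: 3045/32056 ≈ 0.094990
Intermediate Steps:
O = -32056 (O = -28 + 4*(-8007) = -28 - 32028 = -32056)
-3045/O = -3045/(-32056) = -3045*(-1/32056) = 3045/32056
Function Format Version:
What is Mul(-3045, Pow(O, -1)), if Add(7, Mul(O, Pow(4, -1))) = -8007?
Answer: Rational(3045, 32056) ≈ 0.094990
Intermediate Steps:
O = -32056 (O = Add(-28, Mul(4, -8007)) = Add(-28, -32028) = -32056)
Mul(-3045, Pow(O, -1)) = Mul(-3045, Pow(-32056, -1)) = Mul(-3045, Rational(-1, 32056)) = Rational(3045, 32056)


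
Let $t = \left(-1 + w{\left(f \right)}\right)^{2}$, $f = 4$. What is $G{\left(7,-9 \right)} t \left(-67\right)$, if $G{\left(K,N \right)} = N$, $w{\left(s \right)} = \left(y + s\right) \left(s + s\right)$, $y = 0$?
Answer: $579483$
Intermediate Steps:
$w{\left(s \right)} = 2 s^{2}$ ($w{\left(s \right)} = \left(0 + s\right) \left(s + s\right) = s 2 s = 2 s^{2}$)
$t = 961$ ($t = \left(-1 + 2 \cdot 4^{2}\right)^{2} = \left(-1 + 2 \cdot 16\right)^{2} = \left(-1 + 32\right)^{2} = 31^{2} = 961$)
$G{\left(7,-9 \right)} t \left(-67\right) = \left(-9\right) 961 \left(-67\right) = \left(-8649\right) \left(-67\right) = 579483$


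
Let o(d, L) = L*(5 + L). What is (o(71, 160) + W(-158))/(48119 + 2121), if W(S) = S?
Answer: 13121/25120 ≈ 0.52233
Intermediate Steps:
(o(71, 160) + W(-158))/(48119 + 2121) = (160*(5 + 160) - 158)/(48119 + 2121) = (160*165 - 158)/50240 = (26400 - 158)*(1/50240) = 26242*(1/50240) = 13121/25120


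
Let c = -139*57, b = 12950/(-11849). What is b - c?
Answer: 93866677/11849 ≈ 7921.9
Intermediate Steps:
b = -12950/11849 (b = 12950*(-1/11849) = -12950/11849 ≈ -1.0929)
c = -7923
b - c = -12950/11849 - 1*(-7923) = -12950/11849 + 7923 = 93866677/11849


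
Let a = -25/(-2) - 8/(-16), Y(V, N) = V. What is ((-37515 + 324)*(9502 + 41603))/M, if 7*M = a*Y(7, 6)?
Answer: -1900646055/13 ≈ -1.4620e+8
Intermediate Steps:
a = 13 (a = -25*(-½) - 8*(-1/16) = 25/2 + ½ = 13)
M = 13 (M = (13*7)/7 = (⅐)*91 = 13)
((-37515 + 324)*(9502 + 41603))/M = ((-37515 + 324)*(9502 + 41603))/13 = -37191*51105*(1/13) = -1900646055*1/13 = -1900646055/13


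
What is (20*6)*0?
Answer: 0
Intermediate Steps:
(20*6)*0 = 120*0 = 0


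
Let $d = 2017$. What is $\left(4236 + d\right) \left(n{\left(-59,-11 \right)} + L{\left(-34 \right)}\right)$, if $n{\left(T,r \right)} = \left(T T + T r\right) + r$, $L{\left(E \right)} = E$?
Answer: $25543505$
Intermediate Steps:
$n{\left(T,r \right)} = r + T^{2} + T r$ ($n{\left(T,r \right)} = \left(T^{2} + T r\right) + r = r + T^{2} + T r$)
$\left(4236 + d\right) \left(n{\left(-59,-11 \right)} + L{\left(-34 \right)}\right) = \left(4236 + 2017\right) \left(\left(-11 + \left(-59\right)^{2} - -649\right) - 34\right) = 6253 \left(\left(-11 + 3481 + 649\right) - 34\right) = 6253 \left(4119 - 34\right) = 6253 \cdot 4085 = 25543505$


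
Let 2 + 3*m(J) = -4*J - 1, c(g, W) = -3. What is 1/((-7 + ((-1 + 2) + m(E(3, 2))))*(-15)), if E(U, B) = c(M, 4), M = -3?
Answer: 1/45 ≈ 0.022222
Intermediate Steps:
E(U, B) = -3
m(J) = -1 - 4*J/3 (m(J) = -2/3 + (-4*J - 1)/3 = -2/3 + (-1 - 4*J)/3 = -2/3 + (-1/3 - 4*J/3) = -1 - 4*J/3)
1/((-7 + ((-1 + 2) + m(E(3, 2))))*(-15)) = 1/((-7 + ((-1 + 2) + (-1 - 4/3*(-3))))*(-15)) = 1/((-7 + (1 + (-1 + 4)))*(-15)) = 1/((-7 + (1 + 3))*(-15)) = 1/((-7 + 4)*(-15)) = 1/(-3*(-15)) = 1/45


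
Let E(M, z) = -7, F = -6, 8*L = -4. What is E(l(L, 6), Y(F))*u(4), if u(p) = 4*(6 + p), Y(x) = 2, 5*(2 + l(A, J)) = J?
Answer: -280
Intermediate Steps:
L = -½ (L = (⅛)*(-4) = -½ ≈ -0.50000)
l(A, J) = -2 + J/5
u(p) = 24 + 4*p
E(l(L, 6), Y(F))*u(4) = -7*(24 + 4*4) = -7*(24 + 16) = -7*40 = -280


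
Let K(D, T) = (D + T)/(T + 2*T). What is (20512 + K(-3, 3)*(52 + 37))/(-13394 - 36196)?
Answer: -10256/24795 ≈ -0.41363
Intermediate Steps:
K(D, T) = (D + T)/(3*T) (K(D, T) = (D + T)/((3*T)) = (D + T)*(1/(3*T)) = (D + T)/(3*T))
(20512 + K(-3, 3)*(52 + 37))/(-13394 - 36196) = (20512 + ((⅓)*(-3 + 3)/3)*(52 + 37))/(-13394 - 36196) = (20512 + ((⅓)*(⅓)*0)*89)/(-49590) = (20512 + 0*89)*(-1/49590) = (20512 + 0)*(-1/49590) = 20512*(-1/49590) = -10256/24795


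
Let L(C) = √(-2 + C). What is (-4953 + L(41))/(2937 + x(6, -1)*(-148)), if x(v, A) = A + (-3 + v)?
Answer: -4953/2641 + √39/2641 ≈ -1.8731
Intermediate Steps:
x(v, A) = -3 + A + v
(-4953 + L(41))/(2937 + x(6, -1)*(-148)) = (-4953 + √(-2 + 41))/(2937 + (-3 - 1 + 6)*(-148)) = (-4953 + √39)/(2937 + 2*(-148)) = (-4953 + √39)/(2937 - 296) = (-4953 + √39)/2641 = (-4953 + √39)*(1/2641) = -4953/2641 + √39/2641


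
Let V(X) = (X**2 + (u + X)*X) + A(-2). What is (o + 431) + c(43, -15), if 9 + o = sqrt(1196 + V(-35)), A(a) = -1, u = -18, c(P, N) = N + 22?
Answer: 429 + 15*sqrt(19) ≈ 494.38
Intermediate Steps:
c(P, N) = 22 + N
V(X) = -1 + X**2 + X*(-18 + X) (V(X) = (X**2 + (-18 + X)*X) - 1 = (X**2 + X*(-18 + X)) - 1 = -1 + X**2 + X*(-18 + X))
o = -9 + 15*sqrt(19) (o = -9 + sqrt(1196 + (-1 - 18*(-35) + 2*(-35)**2)) = -9 + sqrt(1196 + (-1 + 630 + 2*1225)) = -9 + sqrt(1196 + (-1 + 630 + 2450)) = -9 + sqrt(1196 + 3079) = -9 + sqrt(4275) = -9 + 15*sqrt(19) ≈ 56.383)
(o + 431) + c(43, -15) = ((-9 + 15*sqrt(19)) + 431) + (22 - 15) = (422 + 15*sqrt(19)) + 7 = 429 + 15*sqrt(19)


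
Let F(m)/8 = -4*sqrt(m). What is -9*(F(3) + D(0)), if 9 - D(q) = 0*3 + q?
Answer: -81 + 288*sqrt(3) ≈ 417.83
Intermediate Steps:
D(q) = 9 - q (D(q) = 9 - (0*3 + q) = 9 - (0 + q) = 9 - q)
F(m) = -32*sqrt(m) (F(m) = 8*(-4*sqrt(m)) = -32*sqrt(m))
-9*(F(3) + D(0)) = -9*(-32*sqrt(3) + (9 - 1*0)) = -9*(-32*sqrt(3) + (9 + 0)) = -9*(-32*sqrt(3) + 9) = -9*(9 - 32*sqrt(3)) = -81 + 288*sqrt(3)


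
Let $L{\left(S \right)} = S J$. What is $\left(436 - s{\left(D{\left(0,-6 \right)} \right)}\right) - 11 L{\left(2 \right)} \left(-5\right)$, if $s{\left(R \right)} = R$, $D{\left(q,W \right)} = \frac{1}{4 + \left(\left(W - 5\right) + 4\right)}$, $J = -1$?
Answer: $\frac{979}{3} \approx 326.33$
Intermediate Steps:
$D{\left(q,W \right)} = \frac{1}{3 + W}$ ($D{\left(q,W \right)} = \frac{1}{4 + \left(\left(-5 + W\right) + 4\right)} = \frac{1}{4 + \left(-1 + W\right)} = \frac{1}{3 + W}$)
$L{\left(S \right)} = - S$ ($L{\left(S \right)} = S \left(-1\right) = - S$)
$\left(436 - s{\left(D{\left(0,-6 \right)} \right)}\right) - 11 L{\left(2 \right)} \left(-5\right) = \left(436 - \frac{1}{3 - 6}\right) - 11 \left(\left(-1\right) 2\right) \left(-5\right) = \left(436 - \frac{1}{-3}\right) - 11 \left(-2\right) \left(-5\right) = \left(436 - - \frac{1}{3}\right) - \left(-22\right) \left(-5\right) = \left(436 + \frac{1}{3}\right) - 110 = \frac{1309}{3} - 110 = \frac{979}{3}$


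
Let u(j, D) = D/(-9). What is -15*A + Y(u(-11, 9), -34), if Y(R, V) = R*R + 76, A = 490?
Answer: -7273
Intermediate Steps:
u(j, D) = -D/9 (u(j, D) = D*(-⅑) = -D/9)
Y(R, V) = 76 + R² (Y(R, V) = R² + 76 = 76 + R²)
-15*A + Y(u(-11, 9), -34) = -15*490 + (76 + (-⅑*9)²) = -7350 + (76 + (-1)²) = -7350 + (76 + 1) = -7350 + 77 = -7273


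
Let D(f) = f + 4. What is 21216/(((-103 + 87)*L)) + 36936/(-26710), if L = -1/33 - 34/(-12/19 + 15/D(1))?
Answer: 8634310722/95100955 ≈ 90.791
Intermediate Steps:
D(f) = 4 + f
L = -7121/495 (L = -1/33 - 34/(-12/19 + 15/(4 + 1)) = -1*1/33 - 34/(-12*1/19 + 15/5) = -1/33 - 34/(-12/19 + 15*(⅕)) = -1/33 - 34/(-12/19 + 3) = -1/33 - 34/45/19 = -1/33 - 34*19/45 = -1/33 - 646/45 = -7121/495 ≈ -14.386)
21216/(((-103 + 87)*L)) + 36936/(-26710) = 21216/(((-103 + 87)*(-7121/495))) + 36936/(-26710) = 21216/((-16*(-7121/495))) + 36936*(-1/26710) = 21216/(113936/495) - 18468/13355 = 21216*(495/113936) - 18468/13355 = 656370/7121 - 18468/13355 = 8634310722/95100955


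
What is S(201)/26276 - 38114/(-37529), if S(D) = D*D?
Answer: 2517692593/986112004 ≈ 2.5532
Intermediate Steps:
S(D) = D²
S(201)/26276 - 38114/(-37529) = 201²/26276 - 38114/(-37529) = 40401*(1/26276) - 38114*(-1/37529) = 40401/26276 + 38114/37529 = 2517692593/986112004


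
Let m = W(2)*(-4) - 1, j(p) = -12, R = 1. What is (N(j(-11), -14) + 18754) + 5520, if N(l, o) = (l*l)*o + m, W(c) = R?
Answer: 22253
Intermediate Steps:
W(c) = 1
m = -5 (m = 1*(-4) - 1 = -4 - 1 = -5)
N(l, o) = -5 + o*l² (N(l, o) = (l*l)*o - 5 = l²*o - 5 = o*l² - 5 = -5 + o*l²)
(N(j(-11), -14) + 18754) + 5520 = ((-5 - 14*(-12)²) + 18754) + 5520 = ((-5 - 14*144) + 18754) + 5520 = ((-5 - 2016) + 18754) + 5520 = (-2021 + 18754) + 5520 = 16733 + 5520 = 22253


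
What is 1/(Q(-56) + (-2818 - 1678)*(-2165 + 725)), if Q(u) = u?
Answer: 1/6474184 ≈ 1.5446e-7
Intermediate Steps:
1/(Q(-56) + (-2818 - 1678)*(-2165 + 725)) = 1/(-56 + (-2818 - 1678)*(-2165 + 725)) = 1/(-56 - 4496*(-1440)) = 1/(-56 + 6474240) = 1/6474184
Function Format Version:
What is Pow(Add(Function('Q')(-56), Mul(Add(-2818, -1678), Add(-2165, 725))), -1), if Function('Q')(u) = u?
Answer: Rational(1, 6474184) ≈ 1.5446e-7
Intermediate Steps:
Pow(Add(Function('Q')(-56), Mul(Add(-2818, -1678), Add(-2165, 725))), -1) = Pow(Add(-56, Mul(Add(-2818, -1678), Add(-2165, 725))), -1) = Pow(Add(-56, Mul(-4496, -1440)), -1) = Pow(Add(-56, 6474240), -1) = Pow(6474184, -1) = Rational(1, 6474184)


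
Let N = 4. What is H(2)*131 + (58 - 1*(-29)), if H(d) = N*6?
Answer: 3231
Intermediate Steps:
H(d) = 24 (H(d) = 4*6 = 24)
H(2)*131 + (58 - 1*(-29)) = 24*131 + (58 - 1*(-29)) = 3144 + (58 + 29) = 3144 + 87 = 3231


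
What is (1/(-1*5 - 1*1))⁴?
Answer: 1/1296 ≈ 0.00077160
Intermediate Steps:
(1/(-1*5 - 1*1))⁴ = (1/(-5 - 1))⁴ = (1/(-6))⁴ = (-⅙)⁴ = 1/1296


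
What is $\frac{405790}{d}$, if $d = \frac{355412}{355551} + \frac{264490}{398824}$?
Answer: $\frac{28770971982309480}{117893259739} \approx 2.4404 \cdot 10^{5}$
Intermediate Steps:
$d = \frac{117893259739}{70901136012}$ ($d = 355412 \cdot \frac{1}{355551} + 264490 \cdot \frac{1}{398824} = \frac{355412}{355551} + \frac{132245}{199412} = \frac{117893259739}{70901136012} \approx 1.6628$)
$\frac{405790}{d} = \frac{405790}{\frac{117893259739}{70901136012}} = 405790 \cdot \frac{70901136012}{117893259739} = \frac{28770971982309480}{117893259739}$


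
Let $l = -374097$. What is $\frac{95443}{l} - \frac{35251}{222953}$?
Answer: $- \frac{34466596526}{83406048441} \approx -0.41324$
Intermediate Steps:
$\frac{95443}{l} - \frac{35251}{222953} = \frac{95443}{-374097} - \frac{35251}{222953} = 95443 \left(- \frac{1}{374097}\right) - \frac{35251}{222953} = - \frac{95443}{374097} - \frac{35251}{222953} = - \frac{34466596526}{83406048441}$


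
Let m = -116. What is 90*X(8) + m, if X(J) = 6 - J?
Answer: -296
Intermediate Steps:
90*X(8) + m = 90*(6 - 1*8) - 116 = 90*(6 - 8) - 116 = 90*(-2) - 116 = -180 - 116 = -296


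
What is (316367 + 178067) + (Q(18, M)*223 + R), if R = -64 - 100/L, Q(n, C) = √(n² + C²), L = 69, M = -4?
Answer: 34111430/69 + 446*√85 ≈ 4.9848e+5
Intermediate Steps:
Q(n, C) = √(C² + n²)
R = -4516/69 (R = -64 - 100/69 = -4516/69 ≈ -65.449)
(316367 + 178067) + (Q(18, M)*223 + R) = (316367 + 178067) + (√((-4)² + 18²)*223 - 4516/69) = 494434 + (√(16 + 324)*223 - 4516/69) = 494434 + (√340*223 - 4516/69) = 494434 + ((2*√85)*223 - 4516/69) = 494434 + (446*√85 - 4516/69) = 494434 + (-4516/69 + 446*√85) = 34111430/69 + 446*√85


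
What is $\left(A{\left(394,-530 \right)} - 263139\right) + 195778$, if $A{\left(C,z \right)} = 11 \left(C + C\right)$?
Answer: $-58693$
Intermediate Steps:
$A{\left(C,z \right)} = 22 C$ ($A{\left(C,z \right)} = 11 \cdot 2 C = 22 C$)
$\left(A{\left(394,-530 \right)} - 263139\right) + 195778 = \left(22 \cdot 394 - 263139\right) + 195778 = \left(8668 - 263139\right) + 195778 = -254471 + 195778 = -58693$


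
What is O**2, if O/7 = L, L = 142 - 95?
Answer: 108241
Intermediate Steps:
L = 47
O = 329 (O = 7*47 = 329)
O**2 = 329**2 = 108241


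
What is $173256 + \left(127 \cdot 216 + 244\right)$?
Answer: $200932$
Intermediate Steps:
$173256 + \left(127 \cdot 216 + 244\right) = 173256 + \left(27432 + 244\right) = 173256 + 27676 = 200932$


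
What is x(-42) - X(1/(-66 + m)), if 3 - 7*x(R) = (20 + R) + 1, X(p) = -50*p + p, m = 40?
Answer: 281/182 ≈ 1.5440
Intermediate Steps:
X(p) = -49*p
x(R) = -18/7 - R/7 (x(R) = 3/7 - ((20 + R) + 1)/7 = 3/7 - (21 + R)/7 = 3/7 + (-3 - R/7) = -18/7 - R/7)
x(-42) - X(1/(-66 + m)) = (-18/7 - ⅐*(-42)) - (-49)/(-66 + 40) = (-18/7 + 6) - (-49)/(-26) = 24/7 - (-49)*(-1)/26 = 24/7 - 1*49/26 = 24/7 - 49/26 = 281/182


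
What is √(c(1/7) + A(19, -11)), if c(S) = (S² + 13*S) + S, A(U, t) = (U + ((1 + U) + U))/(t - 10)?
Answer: I*√327/21 ≈ 0.8611*I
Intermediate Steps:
A(U, t) = (1 + 3*U)/(-10 + t) (A(U, t) = (U + (1 + 2*U))/(-10 + t) = (1 + 3*U)/(-10 + t))
c(S) = S² + 14*S
√(c(1/7) + A(19, -11)) = √((14 + 1/7)/7 + (1 + 3*19)/(-10 - 11)) = √((14 + ⅐)/7 + (1 + 57)/(-21)) = √((⅐)*(99/7) - 1/21*58) = √(99/49 - 58/21) = √(-109/147) = I*√327/21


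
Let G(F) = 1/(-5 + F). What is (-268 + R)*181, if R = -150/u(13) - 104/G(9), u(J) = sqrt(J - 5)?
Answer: -123804 - 13575*sqrt(2)/2 ≈ -1.3340e+5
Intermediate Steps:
u(J) = sqrt(-5 + J)
R = -416 - 75*sqrt(2)/2 (R = -150/sqrt(-5 + 13) - 104/(1/(-5 + 9)) = -150*sqrt(2)/4 - 104/(1/4) = -150*sqrt(2)/4 - 104/1/4 = -75*sqrt(2)/2 - 104*4 = -75*sqrt(2)/2 - 416 = -416 - 75*sqrt(2)/2 ≈ -469.03)
(-268 + R)*181 = (-268 + (-416 - 75*sqrt(2)/2))*181 = (-684 - 75*sqrt(2)/2)*181 = -123804 - 13575*sqrt(2)/2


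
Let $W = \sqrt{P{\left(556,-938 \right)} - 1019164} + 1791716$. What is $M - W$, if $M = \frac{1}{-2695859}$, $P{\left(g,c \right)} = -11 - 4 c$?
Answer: $- \frac{4830213704045}{2695859} - i \sqrt{1015423} \approx -1.7917 \cdot 10^{6} - 1007.7 i$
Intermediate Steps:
$M = - \frac{1}{2695859} \approx -3.7094 \cdot 10^{-7}$
$W = 1791716 + i \sqrt{1015423}$ ($W = \sqrt{\left(-11 - -3752\right) - 1019164} + 1791716 = \sqrt{\left(-11 + 3752\right) - 1019164} + 1791716 = \sqrt{3741 - 1019164} + 1791716 = \sqrt{-1015423} + 1791716 = i \sqrt{1015423} + 1791716 = 1791716 + i \sqrt{1015423} \approx 1.7917 \cdot 10^{6} + 1007.7 i$)
$M - W = - \frac{1}{2695859} - \left(1791716 + i \sqrt{1015423}\right) = - \frac{4830213704045}{2695859} - i \sqrt{1015423}$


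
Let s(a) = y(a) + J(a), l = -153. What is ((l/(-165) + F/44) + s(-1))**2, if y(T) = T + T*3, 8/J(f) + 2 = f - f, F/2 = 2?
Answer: 147456/3025 ≈ 48.746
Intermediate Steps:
F = 4 (F = 2*2 = 4)
J(f) = -4 (J(f) = 8/(-2 + (f - f)) = 8/(-2 + 0) = 8/(-2) = 8*(-1/2) = -4)
y(T) = 4*T (y(T) = T + 3*T = 4*T)
s(a) = -4 + 4*a (s(a) = 4*a - 4 = -4 + 4*a)
((l/(-165) + F/44) + s(-1))**2 = ((-153/(-165) + 4/44) + (-4 + 4*(-1)))**2 = ((-153*(-1/165) + 4*(1/44)) + (-4 - 4))**2 = ((51/55 + 1/11) - 8)**2 = (56/55 - 8)**2 = (-384/55)**2 = 147456/3025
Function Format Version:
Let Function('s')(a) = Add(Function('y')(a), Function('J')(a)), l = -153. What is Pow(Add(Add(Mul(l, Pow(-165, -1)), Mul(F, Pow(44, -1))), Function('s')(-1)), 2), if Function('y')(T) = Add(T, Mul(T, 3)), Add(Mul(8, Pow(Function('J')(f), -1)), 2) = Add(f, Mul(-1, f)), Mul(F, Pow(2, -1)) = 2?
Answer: Rational(147456, 3025) ≈ 48.746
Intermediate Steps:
F = 4 (F = Mul(2, 2) = 4)
Function('J')(f) = -4 (Function('J')(f) = Mul(8, Pow(Add(-2, Add(f, Mul(-1, f))), -1)) = Mul(8, Pow(Add(-2, 0), -1)) = Mul(8, Pow(-2, -1)) = Mul(8, Rational(-1, 2)) = -4)
Function('y')(T) = Mul(4, T) (Function('y')(T) = Add(T, Mul(3, T)) = Mul(4, T))
Function('s')(a) = Add(-4, Mul(4, a)) (Function('s')(a) = Add(Mul(4, a), -4) = Add(-4, Mul(4, a)))
Pow(Add(Add(Mul(l, Pow(-165, -1)), Mul(F, Pow(44, -1))), Function('s')(-1)), 2) = Pow(Add(Add(Mul(-153, Pow(-165, -1)), Mul(4, Pow(44, -1))), Add(-4, Mul(4, -1))), 2) = Pow(Add(Add(Mul(-153, Rational(-1, 165)), Mul(4, Rational(1, 44))), Add(-4, -4)), 2) = Pow(Add(Add(Rational(51, 55), Rational(1, 11)), -8), 2) = Pow(Add(Rational(56, 55), -8), 2) = Pow(Rational(-384, 55), 2) = Rational(147456, 3025)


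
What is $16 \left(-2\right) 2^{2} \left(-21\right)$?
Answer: $2688$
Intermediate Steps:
$16 \left(-2\right) 2^{2} \left(-21\right) = \left(-32\right) 4 \left(-21\right) = \left(-128\right) \left(-21\right) = 2688$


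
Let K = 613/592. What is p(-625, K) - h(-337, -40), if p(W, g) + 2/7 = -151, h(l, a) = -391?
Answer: 1678/7 ≈ 239.71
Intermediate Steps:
K = 613/592 (K = 613*(1/592) = 613/592 ≈ 1.0355)
p(W, g) = -1059/7 (p(W, g) = -2/7 - 151 = -1059/7)
p(-625, K) - h(-337, -40) = -1059/7 - 1*(-391) = -1059/7 + 391 = 1678/7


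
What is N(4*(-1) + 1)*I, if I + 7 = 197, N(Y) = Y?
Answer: -570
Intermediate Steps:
I = 190 (I = -7 + 197 = 190)
N(4*(-1) + 1)*I = (4*(-1) + 1)*190 = (-4 + 1)*190 = -3*190 = -570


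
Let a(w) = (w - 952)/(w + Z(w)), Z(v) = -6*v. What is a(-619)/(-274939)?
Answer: 1571/850936205 ≈ 1.8462e-6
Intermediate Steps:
a(w) = -(-952 + w)/(5*w) (a(w) = (w - 952)/(w - 6*w) = (-952 + w)/((-5*w)) = (-952 + w)*(-1/(5*w)) = -(-952 + w)/(5*w))
a(-619)/(-274939) = ((⅕)*(952 - 1*(-619))/(-619))/(-274939) = ((⅕)*(-1/619)*(952 + 619))*(-1/274939) = ((⅕)*(-1/619)*1571)*(-1/274939) = -1571/3095*(-1/274939) = 1571/850936205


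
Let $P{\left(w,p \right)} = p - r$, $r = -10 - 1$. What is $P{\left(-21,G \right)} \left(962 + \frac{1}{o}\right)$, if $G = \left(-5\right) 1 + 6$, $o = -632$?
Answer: $\frac{1823949}{158} \approx 11544.0$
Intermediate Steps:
$r = -11$ ($r = -10 - 1 = -11$)
$G = 1$ ($G = -5 + 6 = 1$)
$P{\left(w,p \right)} = 11 + p$ ($P{\left(w,p \right)} = p - -11 = p + 11 = 11 + p$)
$P{\left(-21,G \right)} \left(962 + \frac{1}{o}\right) = \left(11 + 1\right) \left(962 + \frac{1}{-632}\right) = 12 \left(962 - \frac{1}{632}\right) = 12 \cdot \frac{607983}{632} = \frac{1823949}{158}$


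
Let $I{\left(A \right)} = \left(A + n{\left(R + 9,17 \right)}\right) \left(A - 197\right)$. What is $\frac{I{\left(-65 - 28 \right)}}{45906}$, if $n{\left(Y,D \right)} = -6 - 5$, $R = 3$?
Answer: $\frac{15080}{22953} \approx 0.65699$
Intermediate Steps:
$n{\left(Y,D \right)} = -11$
$I{\left(A \right)} = \left(-197 + A\right) \left(-11 + A\right)$ ($I{\left(A \right)} = \left(A - 11\right) \left(A - 197\right) = \left(-11 + A\right) \left(-197 + A\right) = \left(-197 + A\right) \left(-11 + A\right)$)
$\frac{I{\left(-65 - 28 \right)}}{45906} = \frac{2167 + \left(-65 - 28\right)^{2} - 208 \left(-65 - 28\right)}{45906} = \left(2167 + \left(-93\right)^{2} - -19344\right) \frac{1}{45906} = \left(2167 + 8649 + 19344\right) \frac{1}{45906} = 30160 \cdot \frac{1}{45906} = \frac{15080}{22953}$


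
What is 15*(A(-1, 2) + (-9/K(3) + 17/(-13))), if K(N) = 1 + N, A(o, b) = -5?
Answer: -6675/52 ≈ -128.37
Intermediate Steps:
15*(A(-1, 2) + (-9/K(3) + 17/(-13))) = 15*(-5 + (-9/(1 + 3) + 17/(-13))) = 15*(-5 + (-9/4 + 17*(-1/13))) = 15*(-5 + (-9*1/4 - 17/13)) = 15*(-5 + (-9/4 - 17/13)) = 15*(-5 - 185/52) = 15*(-445/52) = -6675/52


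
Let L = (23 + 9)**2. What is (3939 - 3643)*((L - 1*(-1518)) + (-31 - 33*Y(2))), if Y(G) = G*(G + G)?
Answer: 665112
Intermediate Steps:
Y(G) = 2*G**2 (Y(G) = G*(2*G) = 2*G**2)
L = 1024 (L = 32**2 = 1024)
(3939 - 3643)*((L - 1*(-1518)) + (-31 - 33*Y(2))) = (3939 - 3643)*((1024 - 1*(-1518)) + (-31 - 33*2*2**2)) = 296*((1024 + 1518) + (-31 - 33*2*4)) = 296*(2542 + (-31 - 33*8)) = 296*(2542 + (-31 - 11*24)) = 296*(2542 + (-31 - 264)) = 296*(2542 - 295) = 296*2247 = 665112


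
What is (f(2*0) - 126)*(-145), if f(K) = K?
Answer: 18270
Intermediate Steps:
(f(2*0) - 126)*(-145) = (2*0 - 126)*(-145) = (0 - 126)*(-145) = -126*(-145) = 18270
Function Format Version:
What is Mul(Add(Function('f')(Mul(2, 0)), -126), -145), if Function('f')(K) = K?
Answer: 18270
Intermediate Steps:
Mul(Add(Function('f')(Mul(2, 0)), -126), -145) = Mul(Add(Mul(2, 0), -126), -145) = Mul(Add(0, -126), -145) = Mul(-126, -145) = 18270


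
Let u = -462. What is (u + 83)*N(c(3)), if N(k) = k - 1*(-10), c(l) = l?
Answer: -4927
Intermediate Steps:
N(k) = 10 + k (N(k) = k + 10 = 10 + k)
(u + 83)*N(c(3)) = (-462 + 83)*(10 + 3) = -379*13 = -4927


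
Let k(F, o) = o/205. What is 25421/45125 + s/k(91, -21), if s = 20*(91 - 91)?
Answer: 25421/45125 ≈ 0.56335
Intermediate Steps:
k(F, o) = o/205 (k(F, o) = o*(1/205) = o/205)
s = 0 (s = 20*0 = 0)
25421/45125 + s/k(91, -21) = 25421/45125 + 0/(((1/205)*(-21))) = 25421*(1/45125) + 0/(-21/205) = 25421/45125 + 0*(-205/21) = 25421/45125 + 0 = 25421/45125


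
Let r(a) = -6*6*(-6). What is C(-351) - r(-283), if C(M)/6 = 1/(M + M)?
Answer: -25273/117 ≈ -216.01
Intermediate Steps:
r(a) = 216 (r(a) = -36*(-6) = 216)
C(M) = 3/M (C(M) = 6/(M + M) = 6/((2*M)) = 6*(1/(2*M)) = 3/M)
C(-351) - r(-283) = 3/(-351) - 1*216 = 3*(-1/351) - 216 = -1/117 - 216 = -25273/117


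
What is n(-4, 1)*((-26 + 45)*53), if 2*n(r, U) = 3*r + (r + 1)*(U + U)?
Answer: -9063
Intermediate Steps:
n(r, U) = 3*r/2 + U*(1 + r) (n(r, U) = (3*r + (r + 1)*(U + U))/2 = (3*r + (1 + r)*(2*U))/2 = (3*r + 2*U*(1 + r))/2 = 3*r/2 + U*(1 + r))
n(-4, 1)*((-26 + 45)*53) = (1 + (3/2)*(-4) + 1*(-4))*((-26 + 45)*53) = (1 - 6 - 4)*(19*53) = -9*1007 = -9063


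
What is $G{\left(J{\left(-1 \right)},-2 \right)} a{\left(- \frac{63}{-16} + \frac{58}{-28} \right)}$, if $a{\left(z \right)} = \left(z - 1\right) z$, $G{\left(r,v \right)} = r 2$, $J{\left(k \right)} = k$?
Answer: $- \frac{20273}{6272} \approx -3.2323$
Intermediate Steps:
$G{\left(r,v \right)} = 2 r$
$a{\left(z \right)} = z \left(-1 + z\right)$ ($a{\left(z \right)} = \left(-1 + z\right) z = z \left(-1 + z\right)$)
$G{\left(J{\left(-1 \right)},-2 \right)} a{\left(- \frac{63}{-16} + \frac{58}{-28} \right)} = 2 \left(-1\right) \left(- \frac{63}{-16} + \frac{58}{-28}\right) \left(-1 + \left(- \frac{63}{-16} + \frac{58}{-28}\right)\right) = - 2 \left(\left(-63\right) \left(- \frac{1}{16}\right) + 58 \left(- \frac{1}{28}\right)\right) \left(-1 + \left(\left(-63\right) \left(- \frac{1}{16}\right) + 58 \left(- \frac{1}{28}\right)\right)\right) = - 2 \left(\frac{63}{16} - \frac{29}{14}\right) \left(-1 + \left(\frac{63}{16} - \frac{29}{14}\right)\right) = - 2 \frac{209 \left(-1 + \frac{209}{112}\right)}{112} = - 2 \cdot \frac{209}{112} \cdot \frac{97}{112} = \left(-2\right) \frac{20273}{12544} = - \frac{20273}{6272}$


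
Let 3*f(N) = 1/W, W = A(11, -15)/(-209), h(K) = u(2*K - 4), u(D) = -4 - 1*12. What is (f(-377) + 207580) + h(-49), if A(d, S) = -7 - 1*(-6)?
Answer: 622901/3 ≈ 2.0763e+5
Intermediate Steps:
A(d, S) = -1 (A(d, S) = -7 + 6 = -1)
u(D) = -16 (u(D) = -4 - 12 = -16)
h(K) = -16
W = 1/209 (W = -1/(-209) = -1*(-1/209) = 1/209 ≈ 0.0047847)
f(N) = 209/3 (f(N) = 1/(3*(1/209)) = (1/3)*209 = 209/3)
(f(-377) + 207580) + h(-49) = (209/3 + 207580) - 16 = 622949/3 - 16 = 622901/3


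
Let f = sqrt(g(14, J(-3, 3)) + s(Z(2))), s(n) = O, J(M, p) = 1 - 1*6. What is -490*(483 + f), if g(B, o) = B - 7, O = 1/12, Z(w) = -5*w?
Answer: -236670 - 245*sqrt(255)/3 ≈ -2.3797e+5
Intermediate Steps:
O = 1/12 ≈ 0.083333
J(M, p) = -5 (J(M, p) = 1 - 6 = -5)
s(n) = 1/12
g(B, o) = -7 + B
f = sqrt(255)/6 (f = sqrt((-7 + 14) + 1/12) = sqrt(7 + 1/12) = sqrt(85/12) = sqrt(255)/6 ≈ 2.6615)
-490*(483 + f) = -490*(483 + sqrt(255)/6) = -236670 - 245*sqrt(255)/3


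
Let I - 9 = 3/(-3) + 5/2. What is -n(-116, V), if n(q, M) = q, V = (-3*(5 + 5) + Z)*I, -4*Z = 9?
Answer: 116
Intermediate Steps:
I = 21/2 (I = 9 + (3/(-3) + 5/2) = 9 + (3*(-1/3) + 5*(1/2)) = 9 + (-1 + 5/2) = 9 + 3/2 = 21/2 ≈ 10.500)
Z = -9/4 (Z = -1/4*9 = -9/4 ≈ -2.2500)
V = -2709/8 (V = (-3*(5 + 5) - 9/4)*(21/2) = (-3*10 - 9/4)*(21/2) = (-30 - 9/4)*(21/2) = -129/4*21/2 = -2709/8 ≈ -338.63)
-n(-116, V) = -1*(-116) = 116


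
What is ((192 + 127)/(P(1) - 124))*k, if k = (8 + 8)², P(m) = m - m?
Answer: -20416/31 ≈ -658.58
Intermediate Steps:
P(m) = 0
k = 256 (k = 16² = 256)
((192 + 127)/(P(1) - 124))*k = ((192 + 127)/(0 - 124))*256 = (319/(-124))*256 = (319*(-1/124))*256 = -319/124*256 = -20416/31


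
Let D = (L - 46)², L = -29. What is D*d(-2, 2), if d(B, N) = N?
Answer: 11250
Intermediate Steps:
D = 5625 (D = (-29 - 46)² = (-75)² = 5625)
D*d(-2, 2) = 5625*2 = 11250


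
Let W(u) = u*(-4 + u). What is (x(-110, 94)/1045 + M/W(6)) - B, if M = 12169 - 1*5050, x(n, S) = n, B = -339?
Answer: 70843/76 ≈ 932.14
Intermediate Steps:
M = 7119 (M = 12169 - 5050 = 7119)
(x(-110, 94)/1045 + M/W(6)) - B = (-110/1045 + 7119/((6*(-4 + 6)))) - 1*(-339) = (-110*1/1045 + 7119/((6*2))) + 339 = (-2/19 + 7119/12) + 339 = (-2/19 + 7119*(1/12)) + 339 = (-2/19 + 2373/4) + 339 = 45079/76 + 339 = 70843/76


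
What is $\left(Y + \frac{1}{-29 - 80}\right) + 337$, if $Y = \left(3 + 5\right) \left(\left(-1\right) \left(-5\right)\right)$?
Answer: $\frac{41092}{109} \approx 376.99$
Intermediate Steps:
$Y = 40$ ($Y = 8 \cdot 5 = 40$)
$\left(Y + \frac{1}{-29 - 80}\right) + 337 = \left(40 + \frac{1}{-29 - 80}\right) + 337 = \left(40 + \frac{1}{-109}\right) + 337 = \left(40 - \frac{1}{109}\right) + 337 = \frac{4359}{109} + 337 = \frac{41092}{109}$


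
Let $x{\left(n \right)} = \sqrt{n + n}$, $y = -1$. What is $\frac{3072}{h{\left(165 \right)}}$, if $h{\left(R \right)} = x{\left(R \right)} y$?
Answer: $- \frac{512 \sqrt{330}}{55} \approx -169.11$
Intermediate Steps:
$x{\left(n \right)} = \sqrt{2} \sqrt{n}$ ($x{\left(n \right)} = \sqrt{2 n} = \sqrt{2} \sqrt{n}$)
$h{\left(R \right)} = - \sqrt{2} \sqrt{R}$ ($h{\left(R \right)} = \sqrt{2} \sqrt{R} \left(-1\right) = - \sqrt{2} \sqrt{R}$)
$\frac{3072}{h{\left(165 \right)}} = \frac{3072}{\left(-1\right) \sqrt{2} \sqrt{165}} = \frac{3072}{\left(-1\right) \sqrt{330}} = 3072 \left(- \frac{\sqrt{330}}{330}\right) = - \frac{512 \sqrt{330}}{55}$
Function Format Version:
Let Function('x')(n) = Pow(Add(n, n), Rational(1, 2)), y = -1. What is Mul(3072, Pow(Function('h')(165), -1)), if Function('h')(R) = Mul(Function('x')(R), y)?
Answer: Mul(Rational(-512, 55), Pow(330, Rational(1, 2))) ≈ -169.11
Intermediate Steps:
Function('x')(n) = Mul(Pow(2, Rational(1, 2)), Pow(n, Rational(1, 2))) (Function('x')(n) = Pow(Mul(2, n), Rational(1, 2)) = Mul(Pow(2, Rational(1, 2)), Pow(n, Rational(1, 2))))
Function('h')(R) = Mul(-1, Pow(2, Rational(1, 2)), Pow(R, Rational(1, 2))) (Function('h')(R) = Mul(Mul(Pow(2, Rational(1, 2)), Pow(R, Rational(1, 2))), -1) = Mul(-1, Pow(2, Rational(1, 2)), Pow(R, Rational(1, 2))))
Mul(3072, Pow(Function('h')(165), -1)) = Mul(3072, Pow(Mul(-1, Pow(2, Rational(1, 2)), Pow(165, Rational(1, 2))), -1)) = Mul(3072, Pow(Mul(-1, Pow(330, Rational(1, 2))), -1)) = Mul(3072, Mul(Rational(-1, 330), Pow(330, Rational(1, 2)))) = Mul(Rational(-512, 55), Pow(330, Rational(1, 2)))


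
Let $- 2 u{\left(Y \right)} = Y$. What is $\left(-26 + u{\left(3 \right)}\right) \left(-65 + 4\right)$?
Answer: $\frac{3355}{2} \approx 1677.5$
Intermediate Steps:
$u{\left(Y \right)} = - \frac{Y}{2}$
$\left(-26 + u{\left(3 \right)}\right) \left(-65 + 4\right) = \left(-26 - \frac{3}{2}\right) \left(-65 + 4\right) = \left(-26 - \frac{3}{2}\right) \left(-61\right) = \left(- \frac{55}{2}\right) \left(-61\right) = \frac{3355}{2}$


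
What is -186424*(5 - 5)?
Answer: 0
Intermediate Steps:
-186424*(5 - 5) = -186424*0 = -46606*0 = 0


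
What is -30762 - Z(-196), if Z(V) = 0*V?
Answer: -30762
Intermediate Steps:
Z(V) = 0
-30762 - Z(-196) = -30762 - 1*0 = -30762 + 0 = -30762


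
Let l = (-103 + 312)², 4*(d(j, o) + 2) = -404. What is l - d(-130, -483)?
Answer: 43784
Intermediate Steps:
d(j, o) = -103 (d(j, o) = -2 + (¼)*(-404) = -2 - 101 = -103)
l = 43681 (l = 209² = 43681)
l - d(-130, -483) = 43681 - 1*(-103) = 43681 + 103 = 43784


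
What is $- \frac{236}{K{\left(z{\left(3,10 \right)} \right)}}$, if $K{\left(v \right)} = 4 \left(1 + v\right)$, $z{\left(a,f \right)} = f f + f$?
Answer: $- \frac{59}{111} \approx -0.53153$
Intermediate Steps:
$z{\left(a,f \right)} = f + f^{2}$ ($z{\left(a,f \right)} = f^{2} + f = f + f^{2}$)
$K{\left(v \right)} = 4 + 4 v$
$- \frac{236}{K{\left(z{\left(3,10 \right)} \right)}} = - \frac{236}{4 + 4 \cdot 10 \left(1 + 10\right)} = - \frac{236}{4 + 4 \cdot 10 \cdot 11} = - \frac{236}{4 + 4 \cdot 110} = - \frac{236}{4 + 440} = - \frac{236}{444} = \left(-236\right) \frac{1}{444} = - \frac{59}{111}$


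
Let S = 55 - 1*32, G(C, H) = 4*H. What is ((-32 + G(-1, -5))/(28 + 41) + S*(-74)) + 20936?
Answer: 1327094/69 ≈ 19233.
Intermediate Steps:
S = 23 (S = 55 - 32 = 23)
((-32 + G(-1, -5))/(28 + 41) + S*(-74)) + 20936 = ((-32 + 4*(-5))/(28 + 41) + 23*(-74)) + 20936 = ((-32 - 20)/69 - 1702) + 20936 = (-52*1/69 - 1702) + 20936 = (-52/69 - 1702) + 20936 = -117490/69 + 20936 = 1327094/69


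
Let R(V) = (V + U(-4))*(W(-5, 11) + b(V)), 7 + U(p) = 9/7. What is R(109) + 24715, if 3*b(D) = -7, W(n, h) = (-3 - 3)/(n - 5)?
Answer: 858759/35 ≈ 24536.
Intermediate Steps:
W(n, h) = -6/(-5 + n)
U(p) = -40/7 (U(p) = -7 + 9/7 = -40/7)
b(D) = -7/3 (b(D) = (1/3)*(-7) = -7/3)
R(V) = 208/21 - 26*V/15 (R(V) = (V - 40/7)*(-6/(-5 - 5) - 7/3) = (-40/7 + V)*(-6/(-10) - 7/3) = (-40/7 + V)*(-6*(-1/10) - 7/3) = (-40/7 + V)*(3/5 - 7/3) = (-40/7 + V)*(-26/15) = 208/21 - 26*V/15)
R(109) + 24715 = (208/21 - 26/15*109) + 24715 = (208/21 - 2834/15) + 24715 = -6266/35 + 24715 = 858759/35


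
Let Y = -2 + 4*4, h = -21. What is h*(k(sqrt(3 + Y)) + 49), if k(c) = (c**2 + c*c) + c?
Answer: -1743 - 21*sqrt(17) ≈ -1829.6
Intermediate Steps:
Y = 14 (Y = -2 + 16 = 14)
k(c) = c + 2*c**2 (k(c) = (c**2 + c**2) + c = 2*c**2 + c = c + 2*c**2)
h*(k(sqrt(3 + Y)) + 49) = -21*(sqrt(3 + 14)*(1 + 2*sqrt(3 + 14)) + 49) = -21*(sqrt(17)*(1 + 2*sqrt(17)) + 49) = -21*(49 + sqrt(17)*(1 + 2*sqrt(17))) = -1029 - 21*sqrt(17)*(1 + 2*sqrt(17))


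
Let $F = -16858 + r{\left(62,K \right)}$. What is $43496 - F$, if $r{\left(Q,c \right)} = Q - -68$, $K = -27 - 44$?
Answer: $60224$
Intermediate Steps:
$K = -71$
$r{\left(Q,c \right)} = 68 + Q$ ($r{\left(Q,c \right)} = Q + 68 = 68 + Q$)
$F = -16728$ ($F = -16858 + \left(68 + 62\right) = -16858 + 130 = -16728$)
$43496 - F = 43496 - -16728 = 43496 + 16728 = 60224$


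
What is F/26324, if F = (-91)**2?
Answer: 8281/26324 ≈ 0.31458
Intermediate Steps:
F = 8281
F/26324 = 8281/26324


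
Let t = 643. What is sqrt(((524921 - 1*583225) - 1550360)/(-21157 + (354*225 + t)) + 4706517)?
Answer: sqrt(16073152132422)/1848 ≈ 2169.4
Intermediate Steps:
sqrt(((524921 - 1*583225) - 1550360)/(-21157 + (354*225 + t)) + 4706517) = sqrt(((524921 - 1*583225) - 1550360)/(-21157 + (354*225 + 643)) + 4706517) = sqrt(((524921 - 583225) - 1550360)/(-21157 + (79650 + 643)) + 4706517) = sqrt((-58304 - 1550360)/(-21157 + 80293) + 4706517) = sqrt(-1608664/59136 + 4706517) = sqrt(-1608664*1/59136 + 4706517) = sqrt(-201083/7392 + 4706517) = sqrt(34790372581/7392) = sqrt(16073152132422)/1848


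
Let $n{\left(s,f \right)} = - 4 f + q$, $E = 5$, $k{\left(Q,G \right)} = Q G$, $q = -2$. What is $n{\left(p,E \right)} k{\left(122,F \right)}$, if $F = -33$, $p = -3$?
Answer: $88572$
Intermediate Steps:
$k{\left(Q,G \right)} = G Q$
$n{\left(s,f \right)} = -2 - 4 f$ ($n{\left(s,f \right)} = - 4 f - 2 = -2 - 4 f$)
$n{\left(p,E \right)} k{\left(122,F \right)} = \left(-2 - 20\right) \left(\left(-33\right) 122\right) = \left(-2 - 20\right) \left(-4026\right) = \left(-22\right) \left(-4026\right) = 88572$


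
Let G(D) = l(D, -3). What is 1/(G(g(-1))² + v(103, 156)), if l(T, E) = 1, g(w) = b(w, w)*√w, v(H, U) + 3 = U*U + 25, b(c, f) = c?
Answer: 1/24359 ≈ 4.1053e-5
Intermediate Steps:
v(H, U) = 22 + U² (v(H, U) = -3 + (U*U + 25) = -3 + (U² + 25) = -3 + (25 + U²) = 22 + U²)
g(w) = w^(3/2) (g(w) = w*√w = w^(3/2))
G(D) = 1
1/(G(g(-1))² + v(103, 156)) = 1/(1² + (22 + 156²)) = 1/(1 + (22 + 24336)) = 1/(1 + 24358) = 1/24359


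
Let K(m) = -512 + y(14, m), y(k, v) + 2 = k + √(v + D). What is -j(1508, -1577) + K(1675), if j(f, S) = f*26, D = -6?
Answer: -39708 + √1669 ≈ -39667.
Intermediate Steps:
j(f, S) = 26*f
y(k, v) = -2 + k + √(-6 + v) (y(k, v) = -2 + (k + √(v - 6)) = -2 + (k + √(-6 + v)) = -2 + k + √(-6 + v))
K(m) = -500 + √(-6 + m) (K(m) = -512 + (-2 + 14 + √(-6 + m)) = -512 + (12 + √(-6 + m)) = -500 + √(-6 + m))
-j(1508, -1577) + K(1675) = -26*1508 + (-500 + √(-6 + 1675)) = -1*39208 + (-500 + √1669) = -39208 + (-500 + √1669) = -39708 + √1669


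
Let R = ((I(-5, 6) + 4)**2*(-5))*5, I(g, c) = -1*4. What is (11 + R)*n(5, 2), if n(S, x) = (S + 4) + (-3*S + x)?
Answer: -44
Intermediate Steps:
I(g, c) = -4
n(S, x) = 4 + x - 2*S (n(S, x) = (4 + S) + (x - 3*S) = 4 + x - 2*S)
R = 0 (R = ((-4 + 4)**2*(-5))*5 = (0**2*(-5))*5 = (0*(-5))*5 = 0*5 = 0)
(11 + R)*n(5, 2) = (11 + 0)*(4 + 2 - 2*5) = 11*(4 + 2 - 10) = 11*(-4) = -44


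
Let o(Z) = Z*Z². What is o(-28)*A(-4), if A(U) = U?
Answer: 87808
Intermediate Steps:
o(Z) = Z³
o(-28)*A(-4) = (-28)³*(-4) = -21952*(-4) = 87808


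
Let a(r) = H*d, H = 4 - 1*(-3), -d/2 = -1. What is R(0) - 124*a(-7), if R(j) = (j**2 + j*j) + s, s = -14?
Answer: -1750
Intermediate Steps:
d = 2 (d = -2*(-1) = 2)
H = 7 (H = 4 + 3 = 7)
R(j) = -14 + 2*j**2 (R(j) = (j**2 + j*j) - 14 = (j**2 + j**2) - 14 = 2*j**2 - 14 = -14 + 2*j**2)
a(r) = 14 (a(r) = 7*2 = 14)
R(0) - 124*a(-7) = (-14 + 2*0**2) - 124*14 = (-14 + 2*0) - 1736 = (-14 + 0) - 1736 = -14 - 1736 = -1750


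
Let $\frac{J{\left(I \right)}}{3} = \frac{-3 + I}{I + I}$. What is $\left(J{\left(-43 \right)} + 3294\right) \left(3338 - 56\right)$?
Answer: $\frac{465095502}{43} \approx 1.0816 \cdot 10^{7}$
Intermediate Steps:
$J{\left(I \right)} = \frac{3 \left(-3 + I\right)}{2 I}$ ($J{\left(I \right)} = 3 \frac{-3 + I}{I + I} = 3 \frac{-3 + I}{2 I} = \frac{3 \left(-3 + I\right)}{2 I}$)
$\left(J{\left(-43 \right)} + 3294\right) \left(3338 - 56\right) = \left(\frac{3 \left(-3 - 43\right)}{2 \left(-43\right)} + 3294\right) \left(3338 - 56\right) = \left(\frac{3}{2} \left(- \frac{1}{43}\right) \left(-46\right) + 3294\right) 3282 = \left(\frac{69}{43} + 3294\right) 3282 = \frac{141711}{43} \cdot 3282 = \frac{465095502}{43}$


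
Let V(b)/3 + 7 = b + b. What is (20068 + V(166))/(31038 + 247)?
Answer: 21043/31285 ≈ 0.67262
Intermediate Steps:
V(b) = -21 + 6*b (V(b) = -21 + 3*(b + b) = -21 + 3*(2*b) = -21 + 6*b)
(20068 + V(166))/(31038 + 247) = (20068 + (-21 + 6*166))/(31038 + 247) = (20068 + (-21 + 996))/31285 = (20068 + 975)*(1/31285) = 21043*(1/31285) = 21043/31285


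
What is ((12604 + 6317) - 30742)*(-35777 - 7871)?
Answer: 515963008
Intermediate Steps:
((12604 + 6317) - 30742)*(-35777 - 7871) = (18921 - 30742)*(-43648) = -11821*(-43648) = 515963008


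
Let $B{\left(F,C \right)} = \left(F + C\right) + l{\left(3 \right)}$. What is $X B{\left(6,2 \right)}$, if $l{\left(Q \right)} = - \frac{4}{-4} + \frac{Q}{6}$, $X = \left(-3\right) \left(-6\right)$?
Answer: $171$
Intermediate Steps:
$X = 18$
$l{\left(Q \right)} = 1 + \frac{Q}{6}$ ($l{\left(Q \right)} = \left(-4\right) \left(- \frac{1}{4}\right) + Q \frac{1}{6} = 1 + \frac{Q}{6}$)
$B{\left(F,C \right)} = \frac{3}{2} + C + F$ ($B{\left(F,C \right)} = \left(F + C\right) + \left(1 + \frac{1}{6} \cdot 3\right) = \left(C + F\right) + \left(1 + \frac{1}{2}\right) = \left(C + F\right) + \frac{3}{2} = \frac{3}{2} + C + F$)
$X B{\left(6,2 \right)} = 18 \left(\frac{3}{2} + 2 + 6\right) = 18 \cdot \frac{19}{2} = 171$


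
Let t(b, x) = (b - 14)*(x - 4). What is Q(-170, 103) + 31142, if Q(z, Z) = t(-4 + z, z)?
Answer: 63854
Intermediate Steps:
t(b, x) = (-14 + b)*(-4 + x)
Q(z, Z) = 72 - 18*z + z*(-4 + z) (Q(z, Z) = 56 - 14*z - 4*(-4 + z) + (-4 + z)*z = 56 - 14*z + (16 - 4*z) + z*(-4 + z) = 72 - 18*z + z*(-4 + z))
Q(-170, 103) + 31142 = (72 + (-170)² - 22*(-170)) + 31142 = (72 + 28900 + 3740) + 31142 = 32712 + 31142 = 63854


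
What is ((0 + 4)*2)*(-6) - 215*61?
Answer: -13163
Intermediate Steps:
((0 + 4)*2)*(-6) - 215*61 = (4*2)*(-6) - 13115 = 8*(-6) - 13115 = -48 - 13115 = -13163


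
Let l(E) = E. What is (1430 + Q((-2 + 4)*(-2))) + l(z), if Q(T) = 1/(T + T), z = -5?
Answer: 11399/8 ≈ 1424.9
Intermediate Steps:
Q(T) = 1/(2*T)
(1430 + Q((-2 + 4)*(-2))) + l(z) = (1430 + 1/(2*(((-2 + 4)*(-2))))) - 5 = (1430 + 1/(2*((2*(-2))))) - 5 = (1430 + (½)/(-4)) - 5 = (1430 + (½)*(-¼)) - 5 = (1430 - ⅛) - 5 = 11439/8 - 5 = 11399/8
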